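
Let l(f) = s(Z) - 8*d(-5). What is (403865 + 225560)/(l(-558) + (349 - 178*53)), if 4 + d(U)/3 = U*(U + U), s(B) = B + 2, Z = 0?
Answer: -629425/10187 ≈ -61.787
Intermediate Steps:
s(B) = 2 + B
d(U) = -12 + 6*U² (d(U) = -12 + 3*(U*(U + U)) = -12 + 3*(U*(2*U)) = -12 + 3*(2*U²) = -12 + 6*U²)
l(f) = -1102 (l(f) = (2 + 0) - 8*(-12 + 6*(-5)²) = 2 - 8*(-12 + 6*25) = 2 - 8*(-12 + 150) = 2 - 8*138 = 2 - 1104 = -1102)
(403865 + 225560)/(l(-558) + (349 - 178*53)) = (403865 + 225560)/(-1102 + (349 - 178*53)) = 629425/(-1102 + (349 - 9434)) = 629425/(-1102 - 9085) = 629425/(-10187) = 629425*(-1/10187) = -629425/10187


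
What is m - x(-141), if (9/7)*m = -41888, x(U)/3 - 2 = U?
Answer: -289463/9 ≈ -32163.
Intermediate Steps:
x(U) = 6 + 3*U
m = -293216/9 (m = (7/9)*(-41888) = -293216/9 ≈ -32580.)
m - x(-141) = -293216/9 - (6 + 3*(-141)) = -293216/9 - (6 - 423) = -293216/9 - 1*(-417) = -293216/9 + 417 = -289463/9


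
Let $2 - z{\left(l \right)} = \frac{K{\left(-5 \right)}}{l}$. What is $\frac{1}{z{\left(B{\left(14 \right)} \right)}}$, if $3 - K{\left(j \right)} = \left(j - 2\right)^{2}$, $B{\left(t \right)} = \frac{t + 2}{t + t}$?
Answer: $\frac{2}{165} \approx 0.012121$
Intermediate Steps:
$B{\left(t \right)} = \frac{2 + t}{2 t}$
$K{\left(j \right)} = 3 - \left(-2 + j\right)^{2}$ ($K{\left(j \right)} = 3 - \left(j - 2\right)^{2} = 3 - \left(-2 + j\right)^{2}$)
$z{\left(l \right)} = 2 + \frac{46}{l}$ ($z{\left(l \right)} = 2 - \frac{3 - \left(-2 - 5\right)^{2}}{l} = 2 - \frac{3 - \left(-7\right)^{2}}{l} = 2 - \frac{3 - 49}{l} = 2 - - \frac{46}{l} = 2 + \frac{46}{l}$)
$\frac{1}{z{\left(B{\left(14 \right)} \right)}} = \frac{1}{2 + \frac{46}{\frac{1}{2} \cdot \frac{1}{14} \left(2 + 14\right)}} = \frac{1}{2 + \frac{46}{\frac{1}{2} \cdot \frac{1}{14} \cdot 16}} = \frac{1}{2 + \frac{46}{\frac{4}{7}}} = \frac{1}{2 + 46 \cdot \frac{7}{4}} = \frac{1}{2 + \frac{161}{2}} = \frac{1}{\frac{165}{2}} = \frac{2}{165}$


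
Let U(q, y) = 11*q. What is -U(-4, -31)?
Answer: 44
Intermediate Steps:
-U(-4, -31) = -11*(-4) = -1*(-44) = 44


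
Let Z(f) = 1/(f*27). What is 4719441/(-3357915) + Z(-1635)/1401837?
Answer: -19470555479827192/13853435248643265 ≈ -1.4055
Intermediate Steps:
Z(f) = 1/(27*f)
4719441/(-3357915) + Z(-1635)/1401837 = 4719441/(-3357915) + ((1/27)/(-1635))/1401837 = 4719441*(-1/3357915) + ((1/27)*(-1/1635))*(1/1401837) = -1573147/1119305 - 1/44145*1/1401837 = -1573147/1119305 - 1/61884094365 = -19470555479827192/13853435248643265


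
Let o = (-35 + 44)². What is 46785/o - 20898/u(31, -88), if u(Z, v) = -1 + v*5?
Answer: 826849/1323 ≈ 624.98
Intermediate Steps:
u(Z, v) = -1 + 5*v
o = 81 (o = 9² = 81)
46785/o - 20898/u(31, -88) = 46785/81 - 20898/(-1 + 5*(-88)) = 46785*(1/81) - 20898/(-1 - 440) = 15595/27 - 20898/(-441) = 15595/27 - 20898*(-1/441) = 15595/27 + 2322/49 = 826849/1323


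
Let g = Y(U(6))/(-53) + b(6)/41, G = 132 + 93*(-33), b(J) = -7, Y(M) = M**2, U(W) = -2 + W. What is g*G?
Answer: 3016299/2173 ≈ 1388.1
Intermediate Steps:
G = -2937 (G = 132 - 3069 = -2937)
g = -1027/2173 (g = (-2 + 6)**2/(-53) - 7/41 = 4**2*(-1/53) - 7*1/41 = 16*(-1/53) - 7/41 = -16/53 - 7/41 = -1027/2173 ≈ -0.47262)
g*G = -1027/2173*(-2937) = 3016299/2173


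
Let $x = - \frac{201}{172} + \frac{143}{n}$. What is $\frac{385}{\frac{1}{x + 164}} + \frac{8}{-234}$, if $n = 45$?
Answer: $\frac{428731741}{6708} \approx 63914.0$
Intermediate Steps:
$x = \frac{15551}{7740}$ ($x = - \frac{201}{172} + \frac{143}{45} = \frac{15551}{7740} \approx 2.0092$)
$\frac{385}{\frac{1}{x + 164}} + \frac{8}{-234} = \frac{385}{\frac{1}{\frac{15551}{7740} + 164}} + \frac{8}{-234} = \frac{385}{\frac{1}{\frac{1284911}{7740}}} + 8 \left(- \frac{1}{234}\right) = \frac{385}{\frac{7740}{1284911}} - \frac{4}{117} = 385 \cdot \frac{1284911}{7740} - \frac{4}{117} = \frac{98938147}{1548} - \frac{4}{117} = \frac{428731741}{6708}$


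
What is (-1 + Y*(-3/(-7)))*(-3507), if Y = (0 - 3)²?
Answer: -10020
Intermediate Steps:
Y = 9 (Y = (-3)² = 9)
(-1 + Y*(-3/(-7)))*(-3507) = (-1 + 9*(-3/(-7)))*(-3507) = (-1 + 9*(-3*(-⅐)))*(-3507) = (-1 + 9*(3/7))*(-3507) = (-1 + 27/7)*(-3507) = (20/7)*(-3507) = -10020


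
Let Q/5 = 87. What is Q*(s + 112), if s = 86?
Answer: 86130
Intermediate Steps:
Q = 435 (Q = 5*87 = 435)
Q*(s + 112) = 435*(86 + 112) = 435*198 = 86130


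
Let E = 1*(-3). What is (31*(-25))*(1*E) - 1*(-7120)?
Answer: 9445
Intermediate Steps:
E = -3
(31*(-25))*(1*E) - 1*(-7120) = (31*(-25))*(1*(-3)) - 1*(-7120) = -775*(-3) + 7120 = 2325 + 7120 = 9445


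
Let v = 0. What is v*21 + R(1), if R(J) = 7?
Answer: 7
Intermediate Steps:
v*21 + R(1) = 0*21 + 7 = 0 + 7 = 7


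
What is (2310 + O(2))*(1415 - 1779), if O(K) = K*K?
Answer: -842296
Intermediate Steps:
O(K) = K²
(2310 + O(2))*(1415 - 1779) = (2310 + 2²)*(1415 - 1779) = (2310 + 4)*(-364) = 2314*(-364) = -842296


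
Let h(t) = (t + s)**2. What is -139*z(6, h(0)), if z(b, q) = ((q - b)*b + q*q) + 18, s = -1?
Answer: 1529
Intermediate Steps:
h(t) = (-1 + t)**2 (h(t) = (t - 1)**2 = (-1 + t)**2)
z(b, q) = 18 + q**2 + b*(q - b) (z(b, q) = (b*(q - b) + q**2) + 18 = (q**2 + b*(q - b)) + 18 = 18 + q**2 + b*(q - b))
-139*z(6, h(0)) = -139*(18 + ((-1 + 0)**2)**2 - 1*6**2 + 6*(-1 + 0)**2) = -139*(18 + ((-1)**2)**2 - 1*36 + 6*(-1)**2) = -139*(18 + 1**2 - 36 + 6*1) = -139*(18 + 1 - 36 + 6) = -139*(-11) = 1529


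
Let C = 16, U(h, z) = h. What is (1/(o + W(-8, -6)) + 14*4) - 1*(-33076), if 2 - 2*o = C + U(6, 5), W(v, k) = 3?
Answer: 231923/7 ≈ 33132.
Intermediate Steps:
o = -10 (o = 1 - (16 + 6)/2 = 1 - ½*22 = 1 - 11 = -10)
(1/(o + W(-8, -6)) + 14*4) - 1*(-33076) = (1/(-10 + 3) + 14*4) - 1*(-33076) = (1/(-7) + 56) + 33076 = (-⅐ + 56) + 33076 = 391/7 + 33076 = 231923/7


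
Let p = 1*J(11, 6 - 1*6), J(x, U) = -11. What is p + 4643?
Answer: 4632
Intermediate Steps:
p = -11 (p = 1*(-11) = -11)
p + 4643 = -11 + 4643 = 4632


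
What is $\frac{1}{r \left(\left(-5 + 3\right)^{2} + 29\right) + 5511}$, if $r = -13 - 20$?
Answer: $\frac{1}{4422} \approx 0.00022614$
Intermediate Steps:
$r = -33$
$\frac{1}{r \left(\left(-5 + 3\right)^{2} + 29\right) + 5511} = \frac{1}{- 33 \left(\left(-5 + 3\right)^{2} + 29\right) + 5511} = \frac{1}{- 33 \left(\left(-2\right)^{2} + 29\right) + 5511} = \frac{1}{- 33 \left(4 + 29\right) + 5511} = \frac{1}{\left(-33\right) 33 + 5511} = \frac{1}{-1089 + 5511} = \frac{1}{4422}$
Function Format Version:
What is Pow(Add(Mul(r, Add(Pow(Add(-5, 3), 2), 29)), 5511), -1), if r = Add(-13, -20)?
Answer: Rational(1, 4422) ≈ 0.00022614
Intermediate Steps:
r = -33
Pow(Add(Mul(r, Add(Pow(Add(-5, 3), 2), 29)), 5511), -1) = Pow(Add(Mul(-33, Add(Pow(Add(-5, 3), 2), 29)), 5511), -1) = Pow(Add(Mul(-33, Add(Pow(-2, 2), 29)), 5511), -1) = Pow(Add(Mul(-33, Add(4, 29)), 5511), -1) = Pow(Add(Mul(-33, 33), 5511), -1) = Pow(Add(-1089, 5511), -1) = Pow(4422, -1) = Rational(1, 4422)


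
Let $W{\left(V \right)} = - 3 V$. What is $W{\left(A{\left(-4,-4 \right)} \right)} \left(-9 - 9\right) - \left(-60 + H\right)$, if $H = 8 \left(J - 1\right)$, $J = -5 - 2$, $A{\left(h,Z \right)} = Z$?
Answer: $-92$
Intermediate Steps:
$J = -7$ ($J = -5 - 2 = -7$)
$H = -64$ ($H = 8 \left(-7 - 1\right) = 8 \left(-8\right) = -64$)
$W{\left(A{\left(-4,-4 \right)} \right)} \left(-9 - 9\right) - \left(-60 + H\right) = \left(-3\right) \left(-4\right) \left(-9 - 9\right) + \left(60 - -64\right) = 12 \left(-18\right) + \left(60 + 64\right) = -216 + 124 = -92$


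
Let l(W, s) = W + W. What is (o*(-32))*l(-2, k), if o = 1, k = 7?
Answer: 128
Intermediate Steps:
l(W, s) = 2*W
(o*(-32))*l(-2, k) = (1*(-32))*(2*(-2)) = -32*(-4) = 128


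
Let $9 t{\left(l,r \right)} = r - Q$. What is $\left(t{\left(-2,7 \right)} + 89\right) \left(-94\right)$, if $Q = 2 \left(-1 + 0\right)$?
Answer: $-8460$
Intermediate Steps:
$Q = -2$ ($Q = 2 \left(-1\right) = -2$)
$t{\left(l,r \right)} = \frac{2}{9} + \frac{r}{9}$ ($t{\left(l,r \right)} = \frac{r - -2}{9} = \frac{r + 2}{9} = \frac{2 + r}{9} = \frac{2}{9} + \frac{r}{9}$)
$\left(t{\left(-2,7 \right)} + 89\right) \left(-94\right) = \left(\left(\frac{2}{9} + \frac{1}{9} \cdot 7\right) + 89\right) \left(-94\right) = \left(\left(\frac{2}{9} + \frac{7}{9}\right) + 89\right) \left(-94\right) = \left(1 + 89\right) \left(-94\right) = 90 \left(-94\right) = -8460$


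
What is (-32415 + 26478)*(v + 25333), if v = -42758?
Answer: 103452225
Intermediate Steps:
(-32415 + 26478)*(v + 25333) = (-32415 + 26478)*(-42758 + 25333) = -5937*(-17425) = 103452225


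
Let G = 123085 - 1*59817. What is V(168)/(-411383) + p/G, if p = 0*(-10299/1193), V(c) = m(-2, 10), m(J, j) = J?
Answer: 2/411383 ≈ 4.8616e-6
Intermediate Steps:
G = 63268 (G = 123085 - 59817 = 63268)
V(c) = -2
p = 0 (p = 0*(-10299*1/1193) = 0*(-10299/1193) = 0)
V(168)/(-411383) + p/G = -2/(-411383) + 0/63268 = -2*(-1/411383) + 0*(1/63268) = 2/411383 + 0 = 2/411383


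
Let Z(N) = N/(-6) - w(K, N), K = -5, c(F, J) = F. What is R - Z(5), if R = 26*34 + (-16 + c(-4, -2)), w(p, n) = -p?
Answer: 5219/6 ≈ 869.83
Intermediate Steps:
R = 864 (R = 26*34 + (-16 - 4) = 884 - 20 = 864)
Z(N) = -5 - N/6 (Z(N) = N/(-6) - (-1)*(-5) = N*(-1/6) - 1*5 = -N/6 - 5 = -5 - N/6)
R - Z(5) = 864 - (-5 - 1/6*5) = 864 - (-5 - 5/6) = 864 - 1*(-35/6) = 864 + 35/6 = 5219/6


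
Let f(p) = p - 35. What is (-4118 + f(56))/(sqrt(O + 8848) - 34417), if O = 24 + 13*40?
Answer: 141006449/1184520497 + 16388*sqrt(587)/1184520497 ≈ 0.11938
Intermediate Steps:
O = 544 (O = 24 + 520 = 544)
f(p) = -35 + p
(-4118 + f(56))/(sqrt(O + 8848) - 34417) = (-4118 + (-35 + 56))/(sqrt(544 + 8848) - 34417) = (-4118 + 21)/(sqrt(9392) - 34417) = -4097/(4*sqrt(587) - 34417) = -4097/(-34417 + 4*sqrt(587))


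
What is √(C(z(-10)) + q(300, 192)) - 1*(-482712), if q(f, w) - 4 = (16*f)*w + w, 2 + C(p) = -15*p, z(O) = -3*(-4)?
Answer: 482712 + √921614 ≈ 4.8367e+5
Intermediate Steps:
z(O) = 12
C(p) = -2 - 15*p
q(f, w) = 4 + w + 16*f*w (q(f, w) = 4 + ((16*f)*w + w) = 4 + (16*f*w + w) = 4 + (w + 16*f*w) = 4 + w + 16*f*w)
√(C(z(-10)) + q(300, 192)) - 1*(-482712) = √((-2 - 15*12) + (4 + 192 + 16*300*192)) - 1*(-482712) = √((-2 - 180) + (4 + 192 + 921600)) + 482712 = √(-182 + 921796) + 482712 = √921614 + 482712 = 482712 + √921614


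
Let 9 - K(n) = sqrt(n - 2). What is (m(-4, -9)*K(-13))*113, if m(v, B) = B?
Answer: -9153 + 1017*I*sqrt(15) ≈ -9153.0 + 3938.8*I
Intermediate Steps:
K(n) = 9 - sqrt(-2 + n) (K(n) = 9 - sqrt(n - 2) = 9 - sqrt(-2 + n))
(m(-4, -9)*K(-13))*113 = -9*(9 - sqrt(-2 - 13))*113 = -9*(9 - sqrt(-15))*113 = -9*(9 - I*sqrt(15))*113 = (-81 + 9*I*sqrt(15))*113 = -9153 + 1017*I*sqrt(15)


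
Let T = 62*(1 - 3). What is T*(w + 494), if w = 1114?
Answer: -199392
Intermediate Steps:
T = -124 (T = 62*(-2) = -124)
T*(w + 494) = -124*(1114 + 494) = -124*1608 = -199392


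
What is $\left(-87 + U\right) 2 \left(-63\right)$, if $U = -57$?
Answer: $18144$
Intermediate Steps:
$\left(-87 + U\right) 2 \left(-63\right) = \left(-87 - 57\right) 2 \left(-63\right) = \left(-144\right) \left(-126\right) = 18144$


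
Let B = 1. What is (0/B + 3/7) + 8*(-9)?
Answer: -501/7 ≈ -71.571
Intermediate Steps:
(0/B + 3/7) + 8*(-9) = (0/1 + 3/7) + 8*(-9) = (0*1 + 3*(⅐)) - 72 = (0 + 3/7) - 72 = 3/7 - 72 = -501/7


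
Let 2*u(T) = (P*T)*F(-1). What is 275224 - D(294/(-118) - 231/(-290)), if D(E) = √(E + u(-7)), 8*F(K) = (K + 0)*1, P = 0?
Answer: 275224 - I*√496207110/17110 ≈ 2.7522e+5 - 1.3019*I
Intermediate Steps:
F(K) = K/8 (F(K) = ((K + 0)*1)/8 = (K*1)/8 = K/8)
u(T) = 0 (u(T) = ((0*T)*((⅛)*(-1)))/2 = (0*(-⅛))/2 = (½)*0 = 0)
D(E) = √E (D(E) = √(E + 0) = √E)
275224 - D(294/(-118) - 231/(-290)) = 275224 - √(294/(-118) - 231/(-290)) = 275224 - √(294*(-1/118) - 231*(-1/290)) = 275224 - √(-147/59 + 231/290) = 275224 - √(-29001/17110) = 275224 - I*√496207110/17110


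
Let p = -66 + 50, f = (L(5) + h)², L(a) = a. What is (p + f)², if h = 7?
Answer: 16384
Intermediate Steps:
f = 144 (f = (5 + 7)² = 12² = 144)
p = -16
(p + f)² = (-16 + 144)² = 128² = 16384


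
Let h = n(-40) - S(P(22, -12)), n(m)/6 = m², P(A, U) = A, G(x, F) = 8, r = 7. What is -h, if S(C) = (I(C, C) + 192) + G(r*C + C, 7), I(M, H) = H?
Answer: -9378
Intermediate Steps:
n(m) = 6*m²
S(C) = 200 + C (S(C) = (C + 192) + 8 = (192 + C) + 8 = 200 + C)
h = 9378 (h = 6*(-40)² - (200 + 22) = 6*1600 - 1*222 = 9600 - 222 = 9378)
-h = -1*9378 = -9378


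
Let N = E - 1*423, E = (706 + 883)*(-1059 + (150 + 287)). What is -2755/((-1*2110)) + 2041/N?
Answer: 543957029/417265582 ≈ 1.3036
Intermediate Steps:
E = -988358 (E = 1589*(-1059 + 437) = 1589*(-622) = -988358)
N = -988781 (N = -988358 - 1*423 = -988358 - 423 = -988781)
-2755/((-1*2110)) + 2041/N = -2755/((-1*2110)) + 2041/(-988781) = -2755/(-2110) + 2041*(-1/988781) = -2755*(-1/2110) - 2041/988781 = 551/422 - 2041/988781 = 543957029/417265582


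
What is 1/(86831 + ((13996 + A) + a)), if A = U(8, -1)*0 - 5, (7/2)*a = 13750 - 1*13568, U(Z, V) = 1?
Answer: 1/100874 ≈ 9.9134e-6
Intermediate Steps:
a = 52 (a = 2*(13750 - 1*13568)/7 = 2*(13750 - 13568)/7 = (2/7)*182 = 52)
A = -5 (A = 1*0 - 5 = 0 - 5 = -5)
1/(86831 + ((13996 + A) + a)) = 1/(86831 + ((13996 - 5) + 52)) = 1/(86831 + (13991 + 52)) = 1/(86831 + 14043) = 1/100874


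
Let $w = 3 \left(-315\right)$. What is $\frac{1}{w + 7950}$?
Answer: $\frac{1}{7005} \approx 0.00014276$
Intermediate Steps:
$w = -945$
$\frac{1}{w + 7950} = \frac{1}{-945 + 7950} = \frac{1}{7005}$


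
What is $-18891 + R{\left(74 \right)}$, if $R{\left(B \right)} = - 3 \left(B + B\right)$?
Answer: $-19335$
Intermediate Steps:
$R{\left(B \right)} = - 6 B$ ($R{\left(B \right)} = - 3 \cdot 2 B = - 6 B$)
$-18891 + R{\left(74 \right)} = -18891 - 444 = -19335$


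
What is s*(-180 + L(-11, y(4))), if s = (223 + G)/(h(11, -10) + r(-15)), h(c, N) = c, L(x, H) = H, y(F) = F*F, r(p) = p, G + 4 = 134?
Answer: 14473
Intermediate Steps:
G = 130 (G = -4 + 134 = 130)
y(F) = F²
s = -353/4 (s = (223 + 130)/(11 - 15) = 353/(-4) = 353*(-¼) = -353/4 ≈ -88.250)
s*(-180 + L(-11, y(4))) = -353*(-180 + 4²)/4 = -353*(-180 + 16)/4 = -353/4*(-164) = 14473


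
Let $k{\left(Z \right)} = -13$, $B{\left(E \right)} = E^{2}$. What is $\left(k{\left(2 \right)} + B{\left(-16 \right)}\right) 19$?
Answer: $4617$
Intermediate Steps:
$\left(k{\left(2 \right)} + B{\left(-16 \right)}\right) 19 = \left(-13 + \left(-16\right)^{2}\right) 19 = \left(-13 + 256\right) 19 = 243 \cdot 19 = 4617$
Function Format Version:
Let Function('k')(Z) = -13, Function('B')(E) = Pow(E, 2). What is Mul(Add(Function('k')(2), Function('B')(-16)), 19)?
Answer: 4617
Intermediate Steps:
Mul(Add(Function('k')(2), Function('B')(-16)), 19) = Mul(Add(-13, Pow(-16, 2)), 19) = Mul(Add(-13, 256), 19) = Mul(243, 19) = 4617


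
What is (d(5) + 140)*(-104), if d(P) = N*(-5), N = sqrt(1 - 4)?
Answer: -14560 + 520*I*sqrt(3) ≈ -14560.0 + 900.67*I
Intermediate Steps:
N = I*sqrt(3) (N = sqrt(-3) = I*sqrt(3) ≈ 1.732*I)
d(P) = -5*I*sqrt(3) (d(P) = (I*sqrt(3))*(-5) = -5*I*sqrt(3))
(d(5) + 140)*(-104) = (-5*I*sqrt(3) + 140)*(-104) = (140 - 5*I*sqrt(3))*(-104) = -14560 + 520*I*sqrt(3)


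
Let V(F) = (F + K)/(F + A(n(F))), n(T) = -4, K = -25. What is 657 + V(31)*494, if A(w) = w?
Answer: 6901/9 ≈ 766.78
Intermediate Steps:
V(F) = (-25 + F)/(-4 + F) (V(F) = (F - 25)/(F - 4) = (-25 + F)/(-4 + F))
657 + V(31)*494 = 657 + ((-25 + 31)/(-4 + 31))*494 = 657 + (6/27)*494 = 657 + ((1/27)*6)*494 = 657 + (2/9)*494 = 657 + 988/9 = 6901/9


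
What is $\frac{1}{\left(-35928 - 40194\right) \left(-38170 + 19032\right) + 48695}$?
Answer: $\frac{1}{1456871531} \approx 6.864 \cdot 10^{-10}$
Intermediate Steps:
$\frac{1}{\left(-35928 - 40194\right) \left(-38170 + 19032\right) + 48695} = \frac{1}{\left(-76122\right) \left(-19138\right) + 48695} = \frac{1}{1456822836 + 48695} = \frac{1}{1456871531}$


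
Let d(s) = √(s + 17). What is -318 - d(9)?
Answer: -318 - √26 ≈ -323.10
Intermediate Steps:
d(s) = √(17 + s)
-318 - d(9) = -318 - √(17 + 9) = -318 - √26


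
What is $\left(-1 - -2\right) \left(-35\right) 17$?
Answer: $-595$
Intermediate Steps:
$\left(-1 - -2\right) \left(-35\right) 17 = \left(-1 + 2\right) \left(-35\right) 17 = 1 \left(-35\right) 17 = \left(-35\right) 17 = -595$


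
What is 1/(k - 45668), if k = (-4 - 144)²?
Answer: -1/23764 ≈ -4.2080e-5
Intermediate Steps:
k = 21904 (k = (-148)² = 21904)
1/(k - 45668) = 1/(21904 - 45668) = 1/(-23764) = -1/23764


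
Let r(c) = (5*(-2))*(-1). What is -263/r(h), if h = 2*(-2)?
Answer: -263/10 ≈ -26.300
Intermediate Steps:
h = -4
r(c) = 10 (r(c) = -10*(-1) = 10)
-263/r(h) = -263/10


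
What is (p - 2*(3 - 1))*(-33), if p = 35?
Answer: -1023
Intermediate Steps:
(p - 2*(3 - 1))*(-33) = (35 - 2*(3 - 1))*(-33) = (35 - 2*2)*(-33) = (35 - 4)*(-33) = 31*(-33) = -1023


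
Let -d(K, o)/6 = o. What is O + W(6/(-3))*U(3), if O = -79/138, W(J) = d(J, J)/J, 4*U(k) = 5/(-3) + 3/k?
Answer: 59/138 ≈ 0.42754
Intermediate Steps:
d(K, o) = -6*o
U(k) = -5/12 + 3/(4*k) (U(k) = (5/(-3) + 3/k)/4 = (5*(-⅓) + 3/k)/4 = (-5/3 + 3/k)/4 = -5/12 + 3/(4*k))
W(J) = -6 (W(J) = (-6*J)/J = -6)
O = -79/138 (O = -79*1/138 = -79/138 ≈ -0.57246)
O + W(6/(-3))*U(3) = -79/138 - (9 - 5*3)/(2*3) = -79/138 - (9 - 15)/(2*3) = -79/138 - (-6)/(2*3) = -79/138 - 6*(-⅙) = -79/138 + 1 = 59/138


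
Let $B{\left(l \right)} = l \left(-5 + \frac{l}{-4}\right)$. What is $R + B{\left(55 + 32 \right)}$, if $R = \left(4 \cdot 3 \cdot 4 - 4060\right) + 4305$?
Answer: $- \frac{8137}{4} \approx -2034.3$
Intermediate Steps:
$B{\left(l \right)} = l \left(-5 - \frac{l}{4}\right)$ ($B{\left(l \right)} = l \left(-5 + l \left(- \frac{1}{4}\right)\right) = l \left(-5 - \frac{l}{4}\right)$)
$R = 293$ ($R = \left(12 \cdot 4 - 4060\right) + 4305 = \left(48 - 4060\right) + 4305 = -4012 + 4305 = 293$)
$R + B{\left(55 + 32 \right)} = 293 - \frac{\left(55 + 32\right) \left(20 + \left(55 + 32\right)\right)}{4} = 293 - \frac{87 \left(20 + 87\right)}{4} = 293 - \frac{87}{4} \cdot 107 = 293 - \frac{9309}{4} = - \frac{8137}{4}$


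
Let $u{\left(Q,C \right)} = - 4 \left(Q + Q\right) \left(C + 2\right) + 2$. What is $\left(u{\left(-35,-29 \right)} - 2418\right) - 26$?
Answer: $-10002$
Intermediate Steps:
$u{\left(Q,C \right)} = 2 - 8 Q \left(2 + C\right)$ ($u{\left(Q,C \right)} = - 4 \cdot 2 Q \left(2 + C\right) + 2 = - 8 Q \left(2 + C\right) + 2 = 2 - 8 Q \left(2 + C\right)$)
$\left(u{\left(-35,-29 \right)} - 2418\right) - 26 = \left(\left(2 - -560 - \left(-232\right) \left(-35\right)\right) - 2418\right) - 26 = \left(\left(2 + 560 - 8120\right) - 2418\right) - 26 = \left(-7558 - 2418\right) - 26 = -9976 - 26 = -10002$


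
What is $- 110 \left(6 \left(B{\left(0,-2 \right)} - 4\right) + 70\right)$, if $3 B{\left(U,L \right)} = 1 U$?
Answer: $-5060$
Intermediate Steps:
$B{\left(U,L \right)} = \frac{U}{3}$ ($B{\left(U,L \right)} = \frac{1 U}{3} = \frac{U}{3}$)
$- 110 \left(6 \left(B{\left(0,-2 \right)} - 4\right) + 70\right) = - 110 \left(6 \left(\frac{1}{3} \cdot 0 - 4\right) + 70\right) = - 110 \left(6 \left(0 - 4\right) + 70\right) = - 110 \left(6 \left(-4\right) + 70\right) = - 110 \left(-24 + 70\right) = \left(-110\right) 46 = -5060$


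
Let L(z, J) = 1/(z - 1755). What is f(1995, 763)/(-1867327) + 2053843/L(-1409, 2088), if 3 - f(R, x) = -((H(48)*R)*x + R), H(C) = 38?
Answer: -12134561744804432/1867327 ≈ -6.4984e+9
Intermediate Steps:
L(z, J) = 1/(-1755 + z)
f(R, x) = 3 + R + 38*R*x (f(R, x) = 3 - (-1)*((38*R)*x + R) = 3 - (-1)*(38*R*x + R) = 3 - (-1)*(R + 38*R*x) = 3 - (-R - 38*R*x) = 3 + (R + 38*R*x) = 3 + R + 38*R*x)
f(1995, 763)/(-1867327) + 2053843/L(-1409, 2088) = (3 + 1995 + 38*1995*763)/(-1867327) + 2053843/(1/(-1755 - 1409)) = (3 + 1995 + 57843030)*(-1/1867327) + 2053843/(1/(-3164)) = 57845028*(-1/1867327) + 2053843/(-1/3164) = -57845028/1867327 + 2053843*(-3164) = -57845028/1867327 - 6498359252 = -12134561744804432/1867327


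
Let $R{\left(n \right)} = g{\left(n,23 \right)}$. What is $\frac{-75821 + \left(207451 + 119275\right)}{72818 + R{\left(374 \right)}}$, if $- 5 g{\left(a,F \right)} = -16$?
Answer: $\frac{1254525}{364106} \approx 3.4455$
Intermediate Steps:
$g{\left(a,F \right)} = \frac{16}{5}$ ($g{\left(a,F \right)} = \left(- \frac{1}{5}\right) \left(-16\right) = \frac{16}{5}$)
$R{\left(n \right)} = \frac{16}{5}$
$\frac{-75821 + \left(207451 + 119275\right)}{72818 + R{\left(374 \right)}} = \frac{-75821 + \left(207451 + 119275\right)}{72818 + \frac{16}{5}} = \frac{-75821 + 326726}{\frac{364106}{5}} = 250905 \cdot \frac{5}{364106} = \frac{1254525}{364106}$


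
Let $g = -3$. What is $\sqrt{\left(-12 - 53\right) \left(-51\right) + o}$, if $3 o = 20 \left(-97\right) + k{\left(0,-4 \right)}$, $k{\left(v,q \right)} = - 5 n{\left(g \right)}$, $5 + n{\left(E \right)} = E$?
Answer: $\frac{\sqrt{24135}}{3} \approx 51.785$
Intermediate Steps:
$n{\left(E \right)} = -5 + E$
$k{\left(v,q \right)} = 40$ ($k{\left(v,q \right)} = - 5 \left(-5 - 3\right) = \left(-5\right) \left(-8\right) = 40$)
$o = - \frac{1900}{3}$ ($o = \frac{20 \left(-97\right) + 40}{3} = \frac{-1940 + 40}{3} = \frac{1}{3} \left(-1900\right) = - \frac{1900}{3} \approx -633.33$)
$\sqrt{\left(-12 - 53\right) \left(-51\right) + o} = \sqrt{\left(-12 - 53\right) \left(-51\right) - \frac{1900}{3}} = \sqrt{\left(-65\right) \left(-51\right) - \frac{1900}{3}} = \sqrt{3315 - \frac{1900}{3}} = \sqrt{\frac{8045}{3}} = \frac{\sqrt{24135}}{3}$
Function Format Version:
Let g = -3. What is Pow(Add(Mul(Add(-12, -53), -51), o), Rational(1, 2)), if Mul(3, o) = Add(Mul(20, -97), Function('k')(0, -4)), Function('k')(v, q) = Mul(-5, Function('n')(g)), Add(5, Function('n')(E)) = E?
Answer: Mul(Rational(1, 3), Pow(24135, Rational(1, 2))) ≈ 51.785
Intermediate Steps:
Function('n')(E) = Add(-5, E)
Function('k')(v, q) = 40 (Function('k')(v, q) = Mul(-5, Add(-5, -3)) = Mul(-5, -8) = 40)
o = Rational(-1900, 3) (o = Mul(Rational(1, 3), Add(Mul(20, -97), 40)) = Mul(Rational(1, 3), Add(-1940, 40)) = Mul(Rational(1, 3), -1900) = Rational(-1900, 3) ≈ -633.33)
Pow(Add(Mul(Add(-12, -53), -51), o), Rational(1, 2)) = Pow(Add(Mul(Add(-12, -53), -51), Rational(-1900, 3)), Rational(1, 2)) = Pow(Add(Mul(-65, -51), Rational(-1900, 3)), Rational(1, 2)) = Pow(Add(3315, Rational(-1900, 3)), Rational(1, 2)) = Pow(Rational(8045, 3), Rational(1, 2)) = Mul(Rational(1, 3), Pow(24135, Rational(1, 2)))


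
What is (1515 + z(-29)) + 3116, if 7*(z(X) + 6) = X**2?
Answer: 33216/7 ≈ 4745.1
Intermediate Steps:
z(X) = -6 + X**2/7
(1515 + z(-29)) + 3116 = (1515 + (-6 + (1/7)*(-29)**2)) + 3116 = (1515 + (-6 + (1/7)*841)) + 3116 = (1515 + (-6 + 841/7)) + 3116 = (1515 + 799/7) + 3116 = 11404/7 + 3116 = 33216/7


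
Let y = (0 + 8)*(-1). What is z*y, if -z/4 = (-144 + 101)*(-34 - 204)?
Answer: 327488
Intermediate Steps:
z = -40936 (z = -4*(-144 + 101)*(-34 - 204) = -(-172)*(-238) = -4*10234 = -40936)
y = -8 (y = 8*(-1) = -8)
z*y = -40936*(-8) = 327488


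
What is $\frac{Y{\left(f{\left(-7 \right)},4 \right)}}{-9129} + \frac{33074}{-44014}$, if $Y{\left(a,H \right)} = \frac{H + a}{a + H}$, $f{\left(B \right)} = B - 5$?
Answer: $- \frac{150988280}{200901903} \approx -0.75155$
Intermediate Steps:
$f{\left(B \right)} = -5 + B$
$Y{\left(a,H \right)} = 1$ ($Y{\left(a,H \right)} = \frac{H + a}{H + a} = 1$)
$\frac{Y{\left(f{\left(-7 \right)},4 \right)}}{-9129} + \frac{33074}{-44014} = 1 \frac{1}{-9129} + \frac{33074}{-44014} = 1 \left(- \frac{1}{9129}\right) + 33074 \left(- \frac{1}{44014}\right) = - \frac{1}{9129} - \frac{16537}{22007} = - \frac{150988280}{200901903}$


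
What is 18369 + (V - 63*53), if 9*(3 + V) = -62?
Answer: 135181/9 ≈ 15020.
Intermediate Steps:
V = -89/9 (V = -3 + (⅑)*(-62) = -3 - 62/9 = -89/9 ≈ -9.8889)
18369 + (V - 63*53) = 18369 + (-89/9 - 63*53) = 18369 + (-89/9 - 3339) = 18369 - 30140/9 = 135181/9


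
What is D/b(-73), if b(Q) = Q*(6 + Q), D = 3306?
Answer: 3306/4891 ≈ 0.67594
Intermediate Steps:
D/b(-73) = 3306/((-73*(6 - 73))) = 3306/((-73*(-67))) = 3306/4891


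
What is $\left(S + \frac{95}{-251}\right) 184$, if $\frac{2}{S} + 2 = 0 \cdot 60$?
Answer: $- \frac{63664}{251} \approx -253.64$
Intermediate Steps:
$S = -1$ ($S = \frac{2}{-2 + 0 \cdot 60} = \frac{2}{-2 + 0} = \frac{2}{-2} = 2 \left(- \frac{1}{2}\right) = -1$)
$\left(S + \frac{95}{-251}\right) 184 = \left(-1 + \frac{95}{-251}\right) 184 = \left(-1 + 95 \left(- \frac{1}{251}\right)\right) 184 = \left(-1 - \frac{95}{251}\right) 184 = \left(- \frac{346}{251}\right) 184 = - \frac{63664}{251}$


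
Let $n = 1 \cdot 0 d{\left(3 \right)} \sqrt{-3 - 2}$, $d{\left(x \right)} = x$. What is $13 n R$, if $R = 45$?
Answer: $0$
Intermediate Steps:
$n = 0$ ($n = 1 \cdot 0 \cdot 3 \sqrt{-3 - 2} = 0 \cdot 3 \sqrt{-5} = 0 i \sqrt{5} = 0$)
$13 n R = 13 \cdot 0 \cdot 45 = 0 \cdot 45 = 0$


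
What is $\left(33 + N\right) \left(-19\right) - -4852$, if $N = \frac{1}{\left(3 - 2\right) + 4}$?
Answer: $\frac{21106}{5} \approx 4221.2$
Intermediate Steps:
$N = \frac{1}{5}$ ($N = \frac{1}{1 + 4} = \frac{1}{5} \approx 0.2$)
$\left(33 + N\right) \left(-19\right) - -4852 = \left(33 + \frac{1}{5}\right) \left(-19\right) - -4852 = \frac{166}{5} \left(-19\right) + 4852 = - \frac{3154}{5} + 4852 = \frac{21106}{5}$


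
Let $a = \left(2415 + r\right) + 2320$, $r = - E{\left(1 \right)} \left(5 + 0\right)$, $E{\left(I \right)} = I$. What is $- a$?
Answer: $-4730$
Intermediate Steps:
$r = -5$ ($r = - 1 \left(5 + 0\right) = - 1 \cdot 5 = \left(-1\right) 5 = -5$)
$a = 4730$ ($a = \left(2415 - 5\right) + 2320 = 2410 + 2320 = 4730$)
$- a = \left(-1\right) 4730 = -4730$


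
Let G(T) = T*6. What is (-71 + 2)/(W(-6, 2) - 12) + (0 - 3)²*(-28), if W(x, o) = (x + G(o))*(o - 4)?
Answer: -1993/8 ≈ -249.13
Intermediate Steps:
G(T) = 6*T
W(x, o) = (-4 + o)*(x + 6*o) (W(x, o) = (x + 6*o)*(o - 4) = (x + 6*o)*(-4 + o) = (-4 + o)*(x + 6*o))
(-71 + 2)/(W(-6, 2) - 12) + (0 - 3)²*(-28) = (-71 + 2)/((-24*2 - 4*(-6) + 6*2² + 2*(-6)) - 12) + (0 - 3)²*(-28) = -69/((-48 + 24 + 6*4 - 12) - 12) + (-3)²*(-28) = -69/((-48 + 24 + 24 - 12) - 12) + 9*(-28) = -69/(-12 - 12) - 252 = -69/(-24) - 252 = -69*(-1/24) - 252 = 23/8 - 252 = -1993/8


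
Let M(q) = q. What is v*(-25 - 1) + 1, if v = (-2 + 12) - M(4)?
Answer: -155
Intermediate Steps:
v = 6 (v = (-2 + 12) - 1*4 = 10 - 4 = 6)
v*(-25 - 1) + 1 = 6*(-25 - 1) + 1 = 6*(-26) + 1 = -156 + 1 = -155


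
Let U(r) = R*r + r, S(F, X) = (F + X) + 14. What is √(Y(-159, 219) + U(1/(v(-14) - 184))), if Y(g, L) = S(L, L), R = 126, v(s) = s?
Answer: √1966118/66 ≈ 21.245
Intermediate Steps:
S(F, X) = 14 + F + X
Y(g, L) = 14 + 2*L (Y(g, L) = 14 + L + L = 14 + 2*L)
U(r) = 127*r (U(r) = 126*r + r = 127*r)
√(Y(-159, 219) + U(1/(v(-14) - 184))) = √((14 + 2*219) + 127/(-14 - 184)) = √((14 + 438) + 127/(-198)) = √(452 + 127*(-1/198)) = √(452 - 127/198) = √(89369/198) = √1966118/66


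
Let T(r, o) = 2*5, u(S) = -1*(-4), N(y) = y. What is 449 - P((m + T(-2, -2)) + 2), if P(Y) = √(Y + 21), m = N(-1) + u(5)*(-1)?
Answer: 449 - 2*√7 ≈ 443.71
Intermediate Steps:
u(S) = 4
T(r, o) = 10
m = -5 (m = -1 + 4*(-1) = -1 - 4 = -5)
P(Y) = √(21 + Y)
449 - P((m + T(-2, -2)) + 2) = 449 - √(21 + ((-5 + 10) + 2)) = 449 - √(21 + (5 + 2)) = 449 - √(21 + 7) = 449 - √28 = 449 - 2*√7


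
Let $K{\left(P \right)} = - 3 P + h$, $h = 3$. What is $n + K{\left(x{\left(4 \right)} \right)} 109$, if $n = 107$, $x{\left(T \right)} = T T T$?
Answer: $-20494$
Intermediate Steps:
$x{\left(T \right)} = T^{3}$ ($x{\left(T \right)} = T^{2} T = T^{3}$)
$K{\left(P \right)} = 3 - 3 P$ ($K{\left(P \right)} = - 3 P + 3 = 3 - 3 P$)
$n + K{\left(x{\left(4 \right)} \right)} 109 = 107 + \left(3 - 3 \cdot 4^{3}\right) 109 = 107 + \left(3 - 192\right) 109 = 107 - 20601 = -20494$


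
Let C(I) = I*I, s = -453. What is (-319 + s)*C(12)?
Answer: -111168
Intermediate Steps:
C(I) = I²
(-319 + s)*C(12) = (-319 - 453)*12² = -772*144 = -111168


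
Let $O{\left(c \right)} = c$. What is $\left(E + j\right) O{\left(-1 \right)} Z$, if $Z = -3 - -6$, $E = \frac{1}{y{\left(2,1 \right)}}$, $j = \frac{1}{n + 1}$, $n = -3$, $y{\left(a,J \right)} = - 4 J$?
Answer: $\frac{9}{4} \approx 2.25$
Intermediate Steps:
$j = - \frac{1}{2}$ ($j = \frac{1}{-3 + 1} = \frac{1}{-2} = - \frac{1}{2} \approx -0.5$)
$E = - \frac{1}{4}$ ($E = \frac{1}{\left(-4\right) 1} = \frac{1}{-4} = - \frac{1}{4} \approx -0.25$)
$Z = 3$ ($Z = -3 + 6 = 3$)
$\left(E + j\right) O{\left(-1 \right)} Z = \left(- \frac{1}{4} - \frac{1}{2}\right) \left(-1\right) 3 = \left(- \frac{3}{4}\right) \left(-1\right) 3 = \frac{3}{4} \cdot 3 = \frac{9}{4}$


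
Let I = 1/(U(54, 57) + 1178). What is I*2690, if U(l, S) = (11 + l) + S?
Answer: 269/130 ≈ 2.0692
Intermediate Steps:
U(l, S) = 11 + S + l
I = 1/1300 (I = 1/((11 + 57 + 54) + 1178) = 1/(122 + 1178) = 1/1300 ≈ 0.00076923)
I*2690 = (1/1300)*2690 = 269/130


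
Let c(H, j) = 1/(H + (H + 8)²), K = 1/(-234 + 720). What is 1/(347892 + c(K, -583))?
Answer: 15124807/5261799593040 ≈ 2.8745e-6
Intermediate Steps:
K = 1/486 ≈ 0.0020576
c(H, j) = 1/(H + (8 + H)²)
1/(347892 + c(K, -583)) = 1/(347892 + 1/(1/486 + (8 + 1/486)²)) = 1/(347892 + 1/(1/486 + (3889/486)²)) = 1/(347892 + 1/(1/486 + 15124321/236196)) = 1/(347892 + 1/(15124807/236196)) = 1/(347892 + 236196/15124807) = 1/(5261799593040/15124807) = 15124807/5261799593040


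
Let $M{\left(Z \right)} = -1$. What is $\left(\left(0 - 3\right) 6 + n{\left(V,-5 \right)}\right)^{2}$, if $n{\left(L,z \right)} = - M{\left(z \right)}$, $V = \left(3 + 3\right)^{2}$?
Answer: $289$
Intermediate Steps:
$V = 36$ ($V = 6^{2} = 36$)
$n{\left(L,z \right)} = 1$ ($n{\left(L,z \right)} = \left(-1\right) \left(-1\right) = 1$)
$\left(\left(0 - 3\right) 6 + n{\left(V,-5 \right)}\right)^{2} = \left(\left(0 - 3\right) 6 + 1\right)^{2} = \left(\left(-3\right) 6 + 1\right)^{2} = \left(-18 + 1\right)^{2} = \left(-17\right)^{2} = 289$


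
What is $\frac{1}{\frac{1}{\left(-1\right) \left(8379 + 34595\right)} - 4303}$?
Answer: $- \frac{42974}{184917123} \approx -0.0002324$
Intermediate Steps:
$\frac{1}{\frac{1}{\left(-1\right) \left(8379 + 34595\right)} - 4303} = \frac{1}{\frac{1}{\left(-1\right) 42974} - 4303} = \frac{1}{\frac{1}{-42974} - 4303} = \frac{1}{- \frac{1}{42974} - 4303} = \frac{1}{- \frac{184917123}{42974}} = - \frac{42974}{184917123}$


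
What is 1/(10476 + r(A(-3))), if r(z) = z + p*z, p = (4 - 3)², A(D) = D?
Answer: 1/10470 ≈ 9.5511e-5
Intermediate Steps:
p = 1 (p = 1² = 1)
r(z) = 2*z (r(z) = z + 1*z = z + z = 2*z)
1/(10476 + r(A(-3))) = 1/(10476 + 2*(-3)) = 1/(10476 - 6) = 1/10470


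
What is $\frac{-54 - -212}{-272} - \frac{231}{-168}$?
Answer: $\frac{27}{34} \approx 0.79412$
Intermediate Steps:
$\frac{-54 - -212}{-272} - \frac{231}{-168} = \left(-54 + 212\right) \left(- \frac{1}{272}\right) - - \frac{11}{8} = 158 \left(- \frac{1}{272}\right) + \frac{11}{8} = - \frac{79}{136} + \frac{11}{8} = \frac{27}{34}$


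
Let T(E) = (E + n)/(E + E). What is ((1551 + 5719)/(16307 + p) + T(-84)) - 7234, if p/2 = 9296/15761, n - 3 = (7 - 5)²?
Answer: -44619502005215/6168797256 ≈ -7233.1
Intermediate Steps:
n = 7 (n = 3 + (7 - 5)² = 3 + 2² = 3 + 4 = 7)
p = 18592/15761 (p = 2*(9296/15761) = 18592/15761 ≈ 1.1796)
T(E) = (7 + E)/(2*E) (T(E) = (E + 7)/(E + E) = (7 + E)/((2*E)) = (7 + E)*(1/(2*E)) = (7 + E)/(2*E))
((1551 + 5719)/(16307 + p) + T(-84)) - 7234 = ((1551 + 5719)/(16307 + 18592/15761) + (½)*(7 - 84)/(-84)) - 7234 = (7270/(257033219/15761) + (½)*(-1/84)*(-77)) - 7234 = (7270*(15761/257033219) + 11/24) - 7234 = (114582470/257033219 + 11/24) - 7234 = 5577344689/6168797256 - 7234 = -44619502005215/6168797256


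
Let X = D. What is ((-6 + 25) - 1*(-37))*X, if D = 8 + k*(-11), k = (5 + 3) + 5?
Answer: -7560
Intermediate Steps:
k = 13 (k = 8 + 5 = 13)
D = -135 (D = 8 + 13*(-11) = 8 - 143 = -135)
X = -135
((-6 + 25) - 1*(-37))*X = ((-6 + 25) - 1*(-37))*(-135) = (19 + 37)*(-135) = 56*(-135) = -7560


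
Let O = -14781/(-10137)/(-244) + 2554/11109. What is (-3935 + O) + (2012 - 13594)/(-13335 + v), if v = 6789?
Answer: -13100297919227747/3330860779148 ≈ -3933.0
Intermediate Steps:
O = 2050977661/9159103884 (O = -14781*(-1/10137)*(-1/244) + 2554*(1/11109) = (4927/3379)*(-1/244) + 2554/11109 = -4927/824476 + 2554/11109 = 2050977661/9159103884 ≈ 0.22393)
(-3935 + O) + (2012 - 13594)/(-13335 + v) = (-3935 + 2050977661/9159103884) + (2012 - 13594)/(-13335 + 6789) = -36039022805879/9159103884 - 11582/(-6546) = -36039022805879/9159103884 - 11582*(-1/6546) = -36039022805879/9159103884 + 5791/3273 = -13100297919227747/3330860779148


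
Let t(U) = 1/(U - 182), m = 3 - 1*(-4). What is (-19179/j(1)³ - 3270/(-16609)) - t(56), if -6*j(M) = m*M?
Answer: 1238520117589/102543966 ≈ 12078.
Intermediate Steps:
m = 7 (m = 3 + 4 = 7)
j(M) = -7*M/6
t(U) = 1/(-182 + U)
(-19179/j(1)³ - 3270/(-16609)) - t(56) = (-19179/((-7/6*1)³) - 3270/(-16609)) - 1/(-182 + 56) = (-19179/((-7/6)³) - 3270*(-1/16609)) - 1/(-126) = (-19179/(-343/216) + 3270/16609) - 1*(-1/126) = (-19179*(-216/343) + 3270/16609) + 1/126 = (4142664/343 + 3270/16609) + 1/126 = 68806627986/5696887 + 1/126 = 1238520117589/102543966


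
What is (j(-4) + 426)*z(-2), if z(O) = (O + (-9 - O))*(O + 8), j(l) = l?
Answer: -22788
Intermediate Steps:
z(O) = -72 - 9*O (z(O) = -9*(8 + O) = -72 - 9*O)
(j(-4) + 426)*z(-2) = (-4 + 426)*(-72 - 9*(-2)) = 422*(-72 + 18) = 422*(-54) = -22788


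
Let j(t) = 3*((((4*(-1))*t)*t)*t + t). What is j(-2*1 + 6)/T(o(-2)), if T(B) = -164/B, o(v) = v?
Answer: -378/41 ≈ -9.2195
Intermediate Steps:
j(t) = -12*t**3 + 3*t (j(t) = 3*(((-4*t)*t)*t + t) = 3*((-4*t**2)*t + t) = 3*(-4*t**3 + t) = 3*(t - 4*t**3) = -12*t**3 + 3*t)
j(-2*1 + 6)/T(o(-2)) = (-12*(-2*1 + 6)**3 + 3*(-2*1 + 6))/((-164/(-2))) = (-12*(-2 + 6)**3 + 3*(-2 + 6))/((-164*(-1/2))) = (-12*4**3 + 3*4)/82 = (-12*64 + 12)*(1/82) = (-768 + 12)*(1/82) = -756*1/82 = -378/41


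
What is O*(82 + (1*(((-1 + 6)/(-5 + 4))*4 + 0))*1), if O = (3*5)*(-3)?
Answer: -2790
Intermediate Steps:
O = -45 (O = 15*(-3) = -45)
O*(82 + (1*(((-1 + 6)/(-5 + 4))*4 + 0))*1) = -45*(82 + (1*(((-1 + 6)/(-5 + 4))*4 + 0))*1) = -45*(82 + (1*((5/(-1))*4 + 0))*1) = -45*(82 + (1*((5*(-1))*4 + 0))*1) = -45*(82 + (1*(-5*4 + 0))*1) = -45*(82 + (1*(-20 + 0))*1) = -45*(82 + (1*(-20))*1) = -45*(82 - 20*1) = -45*(82 - 20) = -45*62 = -2790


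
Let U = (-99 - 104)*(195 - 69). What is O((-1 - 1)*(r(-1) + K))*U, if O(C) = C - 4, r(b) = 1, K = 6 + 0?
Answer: 460404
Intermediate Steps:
K = 6
O(C) = -4 + C
U = -25578 (U = -203*126 = -25578)
O((-1 - 1)*(r(-1) + K))*U = (-4 + (-1 - 1)*(1 + 6))*(-25578) = (-4 - 2*7)*(-25578) = (-4 - 14)*(-25578) = -18*(-25578) = 460404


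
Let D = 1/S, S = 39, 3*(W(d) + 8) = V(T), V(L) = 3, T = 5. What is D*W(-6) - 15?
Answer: -592/39 ≈ -15.179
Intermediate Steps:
W(d) = -7 (W(d) = -8 + (⅓)*3 = -8 + 1 = -7)
D = 1/39 ≈ 0.025641
D*W(-6) - 15 = (1/39)*(-7) - 15 = -7/39 - 15 = -592/39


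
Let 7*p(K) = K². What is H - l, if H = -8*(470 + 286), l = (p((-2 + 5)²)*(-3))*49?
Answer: -4347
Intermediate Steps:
p(K) = K²/7
l = -1701 (l = ((((-2 + 5)²)²/7)*(-3))*49 = (((3²)²/7)*(-3))*49 = (((⅐)*9²)*(-3))*49 = (((⅐)*81)*(-3))*49 = ((81/7)*(-3))*49 = -243/7*49 = -1701)
H = -6048 (H = -8*756 = -6048)
H - l = -6048 - 1*(-1701) = -6048 + 1701 = -4347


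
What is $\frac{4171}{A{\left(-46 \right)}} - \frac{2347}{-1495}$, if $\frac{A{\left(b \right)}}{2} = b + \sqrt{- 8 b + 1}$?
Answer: $- \frac{139319626}{2611765} - \frac{12513 \sqrt{41}}{3494} \approx -76.275$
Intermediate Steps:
$A{\left(b \right)} = 2 b + 2 \sqrt{1 - 8 b}$ ($A{\left(b \right)} = 2 \left(b + \sqrt{- 8 b + 1}\right) = 2 \left(b + \sqrt{1 - 8 b}\right) = 2 b + 2 \sqrt{1 - 8 b}$)
$\frac{4171}{A{\left(-46 \right)}} - \frac{2347}{-1495} = \frac{4171}{2 \left(-46\right) + 2 \sqrt{1 - -368}} - \frac{2347}{-1495} = \frac{4171}{-92 + 2 \sqrt{1 + 368}} - - \frac{2347}{1495} = \frac{4171}{-92 + 2 \sqrt{369}} + \frac{2347}{1495} = \frac{4171}{-92 + 2 \cdot 3 \sqrt{41}} + \frac{2347}{1495} = \frac{4171}{-92 + 6 \sqrt{41}} + \frac{2347}{1495} = \frac{2347}{1495} + \frac{4171}{-92 + 6 \sqrt{41}}$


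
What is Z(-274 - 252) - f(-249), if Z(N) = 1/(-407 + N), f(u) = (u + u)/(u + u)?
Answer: -934/933 ≈ -1.0011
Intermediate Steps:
f(u) = 1 (f(u) = (2*u)/((2*u)) = (2*u)*(1/(2*u)) = 1)
Z(-274 - 252) - f(-249) = 1/(-407 + (-274 - 252)) - 1*1 = 1/(-407 - 526) - 1 = 1/(-933) - 1 = -1/933 - 1 = -934/933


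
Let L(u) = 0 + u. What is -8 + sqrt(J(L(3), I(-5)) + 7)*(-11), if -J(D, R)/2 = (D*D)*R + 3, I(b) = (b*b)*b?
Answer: -8 - 11*sqrt(2251) ≈ -529.89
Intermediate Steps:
I(b) = b**3 (I(b) = b**2*b = b**3)
L(u) = u
J(D, R) = -6 - 2*R*D**2 (J(D, R) = -2*((D*D)*R + 3) = -2*(D**2*R + 3) = -2*(R*D**2 + 3) = -2*(3 + R*D**2) = -6 - 2*R*D**2)
-8 + sqrt(J(L(3), I(-5)) + 7)*(-11) = -8 + sqrt((-6 - 2*(-5)**3*3**2) + 7)*(-11) = -8 + sqrt((-6 - 2*(-125)*9) + 7)*(-11) = -8 + sqrt((-6 + 2250) + 7)*(-11) = -8 + sqrt(2244 + 7)*(-11) = -8 + sqrt(2251)*(-11) = -8 - 11*sqrt(2251)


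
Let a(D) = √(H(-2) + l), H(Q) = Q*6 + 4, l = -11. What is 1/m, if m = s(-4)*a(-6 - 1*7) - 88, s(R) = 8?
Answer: -11/1120 - I*√19/1120 ≈ -0.0098214 - 0.0038919*I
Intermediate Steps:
H(Q) = 4 + 6*Q (H(Q) = 6*Q + 4 = 4 + 6*Q)
a(D) = I*√19 (a(D) = √((4 + 6*(-2)) - 11) = √((4 - 12) - 11) = √(-8 - 11) = √(-19) = I*√19)
m = -88 + 8*I*√19 (m = 8*(I*√19) - 88 = 8*I*√19 - 88 = -88 + 8*I*√19 ≈ -88.0 + 34.871*I)
1/m = 1/(-88 + 8*I*√19)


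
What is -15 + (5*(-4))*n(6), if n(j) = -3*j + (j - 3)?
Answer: 285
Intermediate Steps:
n(j) = -3 - 2*j (n(j) = -3*j + (-3 + j) = -3 - 2*j)
-15 + (5*(-4))*n(6) = -15 + (5*(-4))*(-3 - 2*6) = -15 - 20*(-3 - 12) = -15 - 20*(-15) = -15 + 300 = 285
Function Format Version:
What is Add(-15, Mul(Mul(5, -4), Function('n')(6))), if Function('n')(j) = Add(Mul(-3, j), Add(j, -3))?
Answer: 285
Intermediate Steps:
Function('n')(j) = Add(-3, Mul(-2, j)) (Function('n')(j) = Add(Mul(-3, j), Add(-3, j)) = Add(-3, Mul(-2, j)))
Add(-15, Mul(Mul(5, -4), Function('n')(6))) = Add(-15, Mul(Mul(5, -4), Add(-3, Mul(-2, 6)))) = Add(-15, Mul(-20, Add(-3, -12))) = Add(-15, Mul(-20, -15)) = Add(-15, 300) = 285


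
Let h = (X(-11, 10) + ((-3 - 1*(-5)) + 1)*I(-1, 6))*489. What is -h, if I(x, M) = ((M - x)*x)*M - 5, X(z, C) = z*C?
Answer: 122739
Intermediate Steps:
X(z, C) = C*z
I(x, M) = -5 + M*x*(M - x) (I(x, M) = (x*(M - x))*M - 5 = M*x*(M - x) - 5 = -5 + M*x*(M - x))
h = -122739 (h = (10*(-11) + ((-3 - 1*(-5)) + 1)*(-5 - 1*6**2 - 1*6*(-1)**2))*489 = (-110 + ((-3 + 5) + 1)*(-5 - 1*36 - 1*6*1))*489 = (-110 + (2 + 1)*(-5 - 36 - 6))*489 = (-110 + 3*(-47))*489 = (-110 - 141)*489 = -251*489 = -122739)
-h = -1*(-122739) = 122739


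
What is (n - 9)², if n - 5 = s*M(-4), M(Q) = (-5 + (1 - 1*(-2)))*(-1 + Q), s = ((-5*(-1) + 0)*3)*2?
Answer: 87616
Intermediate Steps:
s = 30 (s = ((5 + 0)*3)*2 = (5*3)*2 = 15*2 = 30)
M(Q) = 2 - 2*Q (M(Q) = (-5 + (1 + 2))*(-1 + Q) = (-5 + 3)*(-1 + Q) = -2*(-1 + Q) = 2 - 2*Q)
n = 305 (n = 5 + 30*(2 - 2*(-4)) = 5 + 30*(2 + 8) = 5 + 30*10 = 5 + 300 = 305)
(n - 9)² = (305 - 9)² = 296² = 87616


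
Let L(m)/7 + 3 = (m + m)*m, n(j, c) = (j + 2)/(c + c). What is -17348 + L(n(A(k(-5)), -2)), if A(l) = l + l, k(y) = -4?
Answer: -34675/2 ≈ -17338.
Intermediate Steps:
A(l) = 2*l
n(j, c) = (2 + j)/(2*c) (n(j, c) = (2 + j)/((2*c)) = (2 + j)*(1/(2*c)) = (2 + j)/(2*c))
L(m) = -21 + 14*m**2 (L(m) = -21 + 7*((m + m)*m) = -21 + 7*((2*m)*m) = -21 + 7*(2*m**2) = -21 + 14*m**2)
-17348 + L(n(A(k(-5)), -2)) = -17348 + (-21 + 14*((1/2)*(2 + 2*(-4))/(-2))**2) = -17348 + (-21 + 14*((1/2)*(-1/2)*(2 - 8))**2) = -17348 + (-21 + 14*((1/2)*(-1/2)*(-6))**2) = -17348 + (-21 + 14*(3/2)**2) = -17348 + (-21 + 14*(9/4)) = -17348 + (-21 + 63/2) = -17348 + 21/2 = -34675/2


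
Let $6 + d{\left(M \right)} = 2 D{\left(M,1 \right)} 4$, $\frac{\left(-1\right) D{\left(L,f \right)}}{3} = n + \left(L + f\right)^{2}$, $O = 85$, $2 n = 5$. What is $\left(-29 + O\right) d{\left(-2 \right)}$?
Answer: $-5040$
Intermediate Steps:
$n = \frac{5}{2}$ ($n = \frac{1}{2} \cdot 5 = \frac{5}{2} \approx 2.5$)
$D{\left(L,f \right)} = - \frac{15}{2} - 3 \left(L + f\right)^{2}$ ($D{\left(L,f \right)} = - 3 \left(\frac{5}{2} + \left(L + f\right)^{2}\right) = - \frac{15}{2} - 3 \left(L + f\right)^{2}$)
$d{\left(M \right)} = -66 - 24 \left(1 + M\right)^{2}$ ($d{\left(M \right)} = -6 + 2 \left(- \frac{15}{2} - 3 \left(M + 1\right)^{2}\right) 4 = -6 + 2 \left(- \frac{15}{2} - 3 \left(1 + M\right)^{2}\right) 4 = -6 + \left(-15 - 6 \left(1 + M\right)^{2}\right) 4 = -6 - \left(60 + 24 \left(1 + M\right)^{2}\right) = -66 - 24 \left(1 + M\right)^{2}$)
$\left(-29 + O\right) d{\left(-2 \right)} = \left(-29 + 85\right) \left(-66 - 24 \left(1 - 2\right)^{2}\right) = 56 \left(-66 - 24 \left(-1\right)^{2}\right) = 56 \left(-66 - 24\right) = 56 \left(-90\right) = -5040$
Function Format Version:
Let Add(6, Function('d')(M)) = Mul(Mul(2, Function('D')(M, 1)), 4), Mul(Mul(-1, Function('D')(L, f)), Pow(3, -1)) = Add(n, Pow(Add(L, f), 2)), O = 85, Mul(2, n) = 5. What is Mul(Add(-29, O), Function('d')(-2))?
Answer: -5040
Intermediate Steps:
n = Rational(5, 2) (n = Mul(Rational(1, 2), 5) = Rational(5, 2) ≈ 2.5000)
Function('D')(L, f) = Add(Rational(-15, 2), Mul(-3, Pow(Add(L, f), 2))) (Function('D')(L, f) = Mul(-3, Add(Rational(5, 2), Pow(Add(L, f), 2))) = Add(Rational(-15, 2), Mul(-3, Pow(Add(L, f), 2))))
Function('d')(M) = Add(-66, Mul(-24, Pow(Add(1, M), 2))) (Function('d')(M) = Add(-6, Mul(Mul(2, Add(Rational(-15, 2), Mul(-3, Pow(Add(M, 1), 2)))), 4)) = Add(-6, Mul(Mul(2, Add(Rational(-15, 2), Mul(-3, Pow(Add(1, M), 2)))), 4)) = Add(-6, Mul(Add(-15, Mul(-6, Pow(Add(1, M), 2))), 4)) = Add(-6, Add(-60, Mul(-24, Pow(Add(1, M), 2)))) = Add(-66, Mul(-24, Pow(Add(1, M), 2))))
Mul(Add(-29, O), Function('d')(-2)) = Mul(Add(-29, 85), Add(-66, Mul(-24, Pow(Add(1, -2), 2)))) = Mul(56, Add(-66, Mul(-24, Pow(-1, 2)))) = Mul(56, Add(-66, Mul(-24, 1))) = Mul(56, Add(-66, -24)) = Mul(56, -90) = -5040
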